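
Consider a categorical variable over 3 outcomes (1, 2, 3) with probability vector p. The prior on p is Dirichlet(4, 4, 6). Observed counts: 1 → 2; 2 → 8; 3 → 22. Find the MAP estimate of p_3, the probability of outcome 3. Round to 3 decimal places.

The posterior is Dirichlet(αᵢ + nᵢ) = Dirichlet(6, 12, 28).
For a Dirichlet(a₁,…,a_K) with all aᵢ > 1, the mode has j-th component (aⱼ − 1)/(Σaᵢ − K).
Here Σaᵢ = 46 and K = 3, so p_3 = (28 − 1)/(46 − 3) = 27/43 ≈ 0.628.

MAP estimate: 0.628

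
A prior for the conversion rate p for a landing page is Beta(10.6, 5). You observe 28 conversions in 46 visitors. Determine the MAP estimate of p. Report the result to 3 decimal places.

p̂_MAP = 0.631

Prior: Beta(10.6, 5).
Data: 28 successes in 46 trials. The binomial likelihood contributes p^28(1−p)^18, so the posterior is Beta(10.6+28, 5+18) = Beta(38.6, 23).
For Beta(a, b) with a, b > 1 the mode is (a−1)/(a+b−2) = 37.6/59.6 ≈ 0.631.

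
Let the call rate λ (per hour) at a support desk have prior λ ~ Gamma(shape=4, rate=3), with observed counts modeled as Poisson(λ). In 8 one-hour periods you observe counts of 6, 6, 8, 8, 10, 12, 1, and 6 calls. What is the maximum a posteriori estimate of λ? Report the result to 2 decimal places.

Σxᵢ = 6+6+8+8+10+12+1+6 = 57, with n = 8.
Posterior ∝ λ^3e^(−3λ) · λ^57e^(−8λ) = λ^60e^(−11λ), i.e. Gamma(shape=61, rate=11).
The mode of a Gamma(a, b) with a ≥ 1 (shape–rate) is (a−1)/b = 60/11 ≈ 5.45.

λ̂_MAP = 5.45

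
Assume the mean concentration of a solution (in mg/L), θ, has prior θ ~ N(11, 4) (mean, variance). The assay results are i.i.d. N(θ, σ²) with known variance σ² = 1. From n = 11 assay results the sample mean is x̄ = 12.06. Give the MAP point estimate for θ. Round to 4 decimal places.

n = 11, x̄ = 12.06.
For a Normal prior and Normal likelihood with known variance, the posterior is Normal; its mode equals its mean, the precision-weighted average.
Prior precision 1/σ₀² = 1/4 = 0.25; data precision n/σ² = 11/1 = 11.
θ̂ = (0.25·11 + 11·12.06) / (0.25 + 11) = 135.41/11.25 = 13541/1125 ≈ 12.0364.

θ̂_MAP = 12.0364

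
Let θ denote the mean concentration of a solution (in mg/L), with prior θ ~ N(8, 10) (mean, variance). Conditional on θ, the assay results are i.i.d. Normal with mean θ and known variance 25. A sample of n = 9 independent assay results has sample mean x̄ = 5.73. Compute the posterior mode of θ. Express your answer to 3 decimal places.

θ̂_MAP = 6.223

n = 9, x̄ = 5.73.
For a Normal prior and Normal likelihood with known variance, the posterior is Normal; its mode equals its mean, the precision-weighted average.
Prior precision 1/σ₀² = 1/10 = 0.1; data precision n/σ² = 9/25 = 0.36.
θ̂ = (0.1·8 + 0.36·5.73) / (0.1 + 0.36) = 2.8628/0.46 = 7157/1150 ≈ 6.223.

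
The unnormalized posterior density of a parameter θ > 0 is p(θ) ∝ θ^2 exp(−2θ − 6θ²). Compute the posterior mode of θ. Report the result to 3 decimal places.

ℓ'(θ) = 2/θ − 2 − 12θ. Setting this to zero and multiplying by θ: 12θ² + 2θ − 2 = 0.
θ = (−2 + √(2² + 4·12·2)) / (2·12) = (−2 + √100) / 24 = (−2 + 10)/24 = 1/3.
ℓ''(θ) = −2/θ² − 12 < 0, confirming a maximum.

θ̂_MAP = 0.333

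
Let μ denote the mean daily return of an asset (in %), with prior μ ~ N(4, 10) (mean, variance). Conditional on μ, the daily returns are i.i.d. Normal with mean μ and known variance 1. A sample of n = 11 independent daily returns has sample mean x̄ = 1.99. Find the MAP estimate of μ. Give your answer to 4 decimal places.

n = 11, x̄ = 1.99.
For a Normal prior and Normal likelihood with known variance, the posterior is Normal; its mode equals its mean, the precision-weighted average.
Prior precision 1/σ₀² = 1/10 = 0.1; data precision n/σ² = 11/1 = 11.
μ̂ = (0.1·4 + 11·1.99) / (0.1 + 11) = 22.29/11.1 = 743/370 ≈ 2.0081.

μ̂_MAP = 2.0081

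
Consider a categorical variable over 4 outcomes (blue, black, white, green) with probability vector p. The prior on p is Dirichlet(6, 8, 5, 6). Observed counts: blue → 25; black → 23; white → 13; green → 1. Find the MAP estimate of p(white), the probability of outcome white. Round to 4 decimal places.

MAP estimate of p(white) = 0.2048

The posterior is Dirichlet(αᵢ + nᵢ) = Dirichlet(31, 31, 18, 7).
For a Dirichlet(a₁,…,a_K) with all aᵢ > 1, the mode has j-th component (aⱼ − 1)/(Σaᵢ − K).
Here Σaᵢ = 87 and K = 4, so p(white) = (18 − 1)/(87 − 4) = 17/83 ≈ 0.2048.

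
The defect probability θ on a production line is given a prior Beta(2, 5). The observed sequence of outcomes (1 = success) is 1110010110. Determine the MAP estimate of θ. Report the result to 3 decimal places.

θ̂_MAP = 0.467

Prior: Beta(2, 5).
Data: 6 successes in 10 trials (from the sequence). The binomial likelihood contributes θ^6(1−θ)^4, so the posterior is Beta(2+6, 5+4) = Beta(8, 9).
For Beta(a, b) with a, b > 1 the mode is (a−1)/(a+b−2) = 7/15 ≈ 0.467.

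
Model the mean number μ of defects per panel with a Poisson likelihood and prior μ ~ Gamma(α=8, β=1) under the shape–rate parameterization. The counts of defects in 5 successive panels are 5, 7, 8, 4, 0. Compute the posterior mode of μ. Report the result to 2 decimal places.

Σxᵢ = 5+7+8+4+0 = 24, with n = 5.
Posterior ∝ μ^7e^(−1μ) · μ^24e^(−5μ) = μ^31e^(−6μ), i.e. Gamma(shape=32, rate=6).
The mode of a Gamma(a, b) with a ≥ 1 (shape–rate) is (a−1)/b = 31/6 ≈ 5.17.

μ̂_MAP = 5.17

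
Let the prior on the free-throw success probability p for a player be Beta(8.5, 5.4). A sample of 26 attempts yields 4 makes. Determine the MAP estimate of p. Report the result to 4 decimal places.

p̂_MAP = 0.3034

Prior: Beta(8.5, 5.4).
Data: 4 successes in 26 trials. The binomial likelihood contributes p^4(1−p)^22, so the posterior is Beta(8.5+4, 5.4+22) = Beta(12.5, 27.4).
For Beta(a, b) with a, b > 1 the mode is (a−1)/(a+b−2) = 11.5/37.9 ≈ 0.3034.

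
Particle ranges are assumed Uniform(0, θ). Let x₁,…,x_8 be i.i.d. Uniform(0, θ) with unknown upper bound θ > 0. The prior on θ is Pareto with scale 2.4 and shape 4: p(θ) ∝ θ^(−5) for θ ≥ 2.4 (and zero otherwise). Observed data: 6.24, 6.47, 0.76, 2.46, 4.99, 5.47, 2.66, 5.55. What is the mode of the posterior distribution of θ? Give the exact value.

θ̂_MAP = 6.47

The Uniform(0, θ) likelihood is θ^(−n) for θ ≥ max(xᵢ), zero otherwise. Here max(xᵢ) = 6.47.
Posterior ∝ θ^(−5) · θ^(−8) = θ^(−13) on θ ≥ max(2.4, 6.47) = 6.47.
This density is strictly decreasing in θ, so the posterior mode lies at the lower boundary of the support.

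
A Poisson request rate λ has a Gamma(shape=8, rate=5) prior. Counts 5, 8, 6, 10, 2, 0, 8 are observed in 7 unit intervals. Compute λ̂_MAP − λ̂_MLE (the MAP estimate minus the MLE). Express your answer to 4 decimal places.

MAP − MLE = -1.7381

Σxᵢ = 39. Posterior is Gamma(47, 12); MAP = (47−1)/12 = 46/12 ≈ 3.83333.
MLE = x̄ = 39/7 ≈ 5.57143.
Difference = 46/12 − 39/7 = -73/42 ≈ -1.7381.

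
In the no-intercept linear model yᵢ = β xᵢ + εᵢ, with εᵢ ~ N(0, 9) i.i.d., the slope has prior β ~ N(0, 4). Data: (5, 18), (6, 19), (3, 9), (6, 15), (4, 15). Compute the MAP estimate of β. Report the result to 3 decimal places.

log p(β | y) = −Σ(yᵢ − βxᵢ)²/(2·9) − β²/(2·4) + const.
Setting the derivative to zero: Σxᵢ(yᵢ − βxᵢ)/9 − β/4 = 0, so β = Σxᵢyᵢ / (Σxᵢ² + σ²/τ²).
Σxᵢyᵢ = 5·18 + 6·19 + 3·9 + 6·15 + 4·15 = 381; Σxᵢ² = 122; σ²/τ² = 2.25.
β̂_MAP = 381 / (122 + 2.25) = 381/124.25 ≈ 3.066.

β̂_MAP = 3.066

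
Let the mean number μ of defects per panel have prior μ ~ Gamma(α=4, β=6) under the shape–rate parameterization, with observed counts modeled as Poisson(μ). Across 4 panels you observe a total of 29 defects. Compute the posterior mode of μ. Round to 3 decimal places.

μ̂_MAP = 3.200

Σxᵢ = 29, n = 4.
Posterior ∝ μ^3e^(−6μ) · μ^29e^(−4μ) = μ^32e^(−10μ), i.e. Gamma(shape=33, rate=10).
The mode of a Gamma(a, b) with a ≥ 1 (shape–rate) is (a−1)/b = 32/10 ≈ 3.200.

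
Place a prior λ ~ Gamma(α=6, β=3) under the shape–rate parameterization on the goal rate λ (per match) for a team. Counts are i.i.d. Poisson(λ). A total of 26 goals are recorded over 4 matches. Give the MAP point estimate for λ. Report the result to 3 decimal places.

Σxᵢ = 26, n = 4.
Posterior ∝ λ^5e^(−3λ) · λ^26e^(−4λ) = λ^31e^(−7λ), i.e. Gamma(shape=32, rate=7).
The mode of a Gamma(a, b) with a ≥ 1 (shape–rate) is (a−1)/b = 31/7 ≈ 4.429.

λ̂_MAP = 4.429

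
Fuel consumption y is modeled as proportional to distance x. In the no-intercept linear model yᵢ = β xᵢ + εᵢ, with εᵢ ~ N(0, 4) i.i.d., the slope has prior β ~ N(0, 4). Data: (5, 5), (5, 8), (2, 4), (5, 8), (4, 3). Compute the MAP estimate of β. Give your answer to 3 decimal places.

β̂_MAP = 1.302

log p(β | y) = −Σ(yᵢ − βxᵢ)²/(2·4) − β²/(2·4) + const.
Setting the derivative to zero: Σxᵢ(yᵢ − βxᵢ)/4 − β/4 = 0, so β = Σxᵢyᵢ / (Σxᵢ² + σ²/τ²).
Σxᵢyᵢ = 5·5 + 5·8 + 2·4 + 5·8 + 4·3 = 125; Σxᵢ² = 95; σ²/τ² = 1.
β̂_MAP = 125 / (95 + 1) = 125/96 ≈ 1.302.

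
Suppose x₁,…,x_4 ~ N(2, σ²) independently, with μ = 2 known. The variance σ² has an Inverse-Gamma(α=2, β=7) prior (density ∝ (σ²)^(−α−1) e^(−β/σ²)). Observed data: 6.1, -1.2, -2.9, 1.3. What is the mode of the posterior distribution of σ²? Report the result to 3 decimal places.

Sum of squared deviations about the known mean: SS = (6.1−2)² + (-1.2−2)² + (-2.9−2)² + (1.3−2)² = 51.55.
The Normal likelihood contributes (σ²)^(−n/2) exp(−SS/(2σ²)), so the posterior is Inverse-Gamma(α + n/2, β + SS/2) = Inverse-Gamma(4, 32.775).
The mode of Inverse-Gamma(a, b) is b/(a+1) = 32.775/5 ≈ 6.555.

σ̂²_MAP = 6.555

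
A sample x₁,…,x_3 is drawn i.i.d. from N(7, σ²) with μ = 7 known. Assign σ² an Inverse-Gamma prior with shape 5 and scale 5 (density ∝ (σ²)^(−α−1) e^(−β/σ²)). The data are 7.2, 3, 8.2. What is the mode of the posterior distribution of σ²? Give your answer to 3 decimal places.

σ̂²_MAP = 1.832

Sum of squared deviations about the known mean: SS = (7.2−7)² + (3−7)² + (8.2−7)² = 17.48.
The Normal likelihood contributes (σ²)^(−n/2) exp(−SS/(2σ²)), so the posterior is Inverse-Gamma(α + n/2, β + SS/2) = Inverse-Gamma(6.5, 13.74).
The mode of Inverse-Gamma(a, b) is b/(a+1) = 13.74/7.5 ≈ 1.832.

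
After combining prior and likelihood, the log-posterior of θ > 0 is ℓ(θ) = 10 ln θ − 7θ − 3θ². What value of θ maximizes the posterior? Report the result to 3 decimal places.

ℓ'(θ) = 10/θ − 7 − 6θ. Setting this to zero and multiplying by θ: 6θ² + 7θ − 10 = 0.
θ = (−7 + √(7² + 4·6·10)) / (2·6) = (−7 + √289) / 12 = (−7 + 17)/12 = 5/6.
ℓ''(θ) = −10/θ² − 6 < 0, confirming a maximum.

θ̂_MAP = 0.833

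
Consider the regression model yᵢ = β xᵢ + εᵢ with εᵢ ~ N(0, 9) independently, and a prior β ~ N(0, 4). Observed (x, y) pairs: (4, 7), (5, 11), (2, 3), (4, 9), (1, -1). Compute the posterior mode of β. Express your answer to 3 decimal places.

log p(β | y) = −Σ(yᵢ − βxᵢ)²/(2·9) − β²/(2·4) + const.
Setting the derivative to zero: Σxᵢ(yᵢ − βxᵢ)/9 − β/4 = 0, so β = Σxᵢyᵢ / (Σxᵢ² + σ²/τ²).
Σxᵢyᵢ = 4·7 + 5·11 + 2·3 + 4·9 + 1·(-1) = 124; Σxᵢ² = 62; σ²/τ² = 2.25.
β̂_MAP = 124 / (62 + 2.25) = 124/64.25 ≈ 1.930.

β̂_MAP = 1.930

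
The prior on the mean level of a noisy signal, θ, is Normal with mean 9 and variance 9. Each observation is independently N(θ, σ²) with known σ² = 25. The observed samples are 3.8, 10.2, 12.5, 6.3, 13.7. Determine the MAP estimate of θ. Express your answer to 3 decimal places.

n = 5; x̄ = (3.8 + 10.2 + 12.5 + 6.3 + 13.7)/5 = 46.5/5 = 9.3.
For a Normal prior and Normal likelihood with known variance, the posterior is Normal; its mode equals its mean, the precision-weighted average.
Prior precision 1/σ₀² = 1/9; data precision n/σ² = 5/25 = 0.2.
θ̂ = ((1/9)·9 + 0.2·9.3) / (1/9 + 0.2) = 2.86/(14/45) = 1287/140 ≈ 9.193.

θ̂_MAP = 9.193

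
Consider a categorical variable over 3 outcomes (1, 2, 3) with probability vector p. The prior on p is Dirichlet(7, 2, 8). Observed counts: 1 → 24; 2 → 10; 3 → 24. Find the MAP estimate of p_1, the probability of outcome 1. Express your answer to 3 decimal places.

The posterior is Dirichlet(αᵢ + nᵢ) = Dirichlet(31, 12, 32).
For a Dirichlet(a₁,…,a_K) with all aᵢ > 1, the mode has j-th component (aⱼ − 1)/(Σaᵢ − K).
Here Σaᵢ = 75 and K = 3, so p_1 = (31 − 1)/(75 − 3) = 30/72 ≈ 0.417.

MAP estimate: 0.417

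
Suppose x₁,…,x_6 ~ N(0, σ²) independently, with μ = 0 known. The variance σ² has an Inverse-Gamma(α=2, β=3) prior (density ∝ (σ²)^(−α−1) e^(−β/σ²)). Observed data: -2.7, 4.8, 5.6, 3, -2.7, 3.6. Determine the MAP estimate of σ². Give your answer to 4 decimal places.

σ̂²_MAP = 8.0783

Sum of squared deviations about the known mean: SS = (-2.7−0)² + (4.8−0)² + (5.6−0)² + (3−0)² + (-2.7−0)² + (3.6−0)² = 90.94.
The Normal likelihood contributes (σ²)^(−n/2) exp(−SS/(2σ²)), so the posterior is Inverse-Gamma(α + n/2, β + SS/2) = Inverse-Gamma(5, 48.47).
The mode of Inverse-Gamma(a, b) is b/(a+1) = 48.47/6 ≈ 8.0783.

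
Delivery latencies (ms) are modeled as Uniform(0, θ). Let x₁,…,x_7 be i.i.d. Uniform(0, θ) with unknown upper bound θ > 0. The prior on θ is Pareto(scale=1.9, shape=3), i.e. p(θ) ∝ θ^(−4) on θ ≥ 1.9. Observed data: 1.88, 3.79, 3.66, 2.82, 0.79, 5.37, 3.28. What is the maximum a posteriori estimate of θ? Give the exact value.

The Uniform(0, θ) likelihood is θ^(−n) for θ ≥ max(xᵢ), zero otherwise. Here max(xᵢ) = 5.37.
Posterior ∝ θ^(−4) · θ^(−7) = θ^(−11) on θ ≥ max(1.9, 5.37) = 5.37.
This density is strictly decreasing in θ, so the posterior mode lies at the lower boundary of the support.

θ̂_MAP = 5.37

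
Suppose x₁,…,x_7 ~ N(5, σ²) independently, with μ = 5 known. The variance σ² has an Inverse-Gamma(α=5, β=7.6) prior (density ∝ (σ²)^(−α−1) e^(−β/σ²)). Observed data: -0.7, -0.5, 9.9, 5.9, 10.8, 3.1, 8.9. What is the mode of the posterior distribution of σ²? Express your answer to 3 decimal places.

Sum of squared deviations about the known mean: SS = (-0.7−5)² + (-0.5−5)² + (9.9−5)² + (5.9−5)² + (10.8−5)² + (3.1−5)² + (8.9−5)² = 140.02.
The Normal likelihood contributes (σ²)^(−n/2) exp(−SS/(2σ²)), so the posterior is Inverse-Gamma(α + n/2, β + SS/2) = Inverse-Gamma(8.5, 77.61).
The mode of Inverse-Gamma(a, b) is b/(a+1) = 77.61/9.5 ≈ 8.169.

σ̂²_MAP = 8.169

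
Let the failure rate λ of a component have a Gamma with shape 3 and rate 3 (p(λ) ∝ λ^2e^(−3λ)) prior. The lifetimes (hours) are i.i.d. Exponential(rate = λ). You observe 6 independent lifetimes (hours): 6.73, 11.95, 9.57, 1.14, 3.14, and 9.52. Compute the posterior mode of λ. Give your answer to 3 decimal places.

The Exponential(rate=λ) likelihood is ∝ λ^n e^(−λΣtᵢ). Here n = 6 and Σtᵢ = 6.73 + 11.95 + 9.57 + 1.14 + 3.14 + 9.52 = 42.05.
Posterior ∝ λ^2e^(−3λ) · λ^6e^(−42.05λ) = λ^8e^(−45.05λ), i.e. Gamma(9, 45.05).
Mode = (a−1)/b = 8/45.05 ≈ 0.178.

λ̂_MAP = 0.178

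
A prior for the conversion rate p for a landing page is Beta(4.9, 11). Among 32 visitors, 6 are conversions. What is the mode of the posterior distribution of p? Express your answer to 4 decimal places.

p̂_MAP = 0.2157

Prior: Beta(4.9, 11).
Data: 6 successes in 32 trials. The binomial likelihood contributes p^6(1−p)^26, so the posterior is Beta(4.9+6, 11+26) = Beta(10.9, 37).
For Beta(a, b) with a, b > 1 the mode is (a−1)/(a+b−2) = 9.9/45.9 ≈ 0.2157.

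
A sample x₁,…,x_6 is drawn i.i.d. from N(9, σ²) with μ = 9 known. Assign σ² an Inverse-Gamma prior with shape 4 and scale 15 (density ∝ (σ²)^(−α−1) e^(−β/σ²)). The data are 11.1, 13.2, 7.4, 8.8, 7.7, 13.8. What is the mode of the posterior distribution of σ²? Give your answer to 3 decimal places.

Sum of squared deviations about the known mean: SS = (11.1−9)² + (13.2−9)² + (7.4−9)² + (8.8−9)² + (7.7−9)² + (13.8−9)² = 49.38.
The Normal likelihood contributes (σ²)^(−n/2) exp(−SS/(2σ²)), so the posterior is Inverse-Gamma(α + n/2, β + SS/2) = Inverse-Gamma(7, 39.69).
The mode of Inverse-Gamma(a, b) is b/(a+1) = 39.69/8 ≈ 4.961.

σ̂²_MAP = 4.961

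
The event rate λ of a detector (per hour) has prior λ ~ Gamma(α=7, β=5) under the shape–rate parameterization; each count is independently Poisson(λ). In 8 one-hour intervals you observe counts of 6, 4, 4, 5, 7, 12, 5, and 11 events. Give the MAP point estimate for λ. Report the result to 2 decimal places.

Σxᵢ = 6+4+4+5+7+12+5+11 = 54, with n = 8.
Posterior ∝ λ^6e^(−5λ) · λ^54e^(−8λ) = λ^60e^(−13λ), i.e. Gamma(shape=61, rate=13).
The mode of a Gamma(a, b) with a ≥ 1 (shape–rate) is (a−1)/b = 60/13 ≈ 4.62.

λ̂_MAP = 4.62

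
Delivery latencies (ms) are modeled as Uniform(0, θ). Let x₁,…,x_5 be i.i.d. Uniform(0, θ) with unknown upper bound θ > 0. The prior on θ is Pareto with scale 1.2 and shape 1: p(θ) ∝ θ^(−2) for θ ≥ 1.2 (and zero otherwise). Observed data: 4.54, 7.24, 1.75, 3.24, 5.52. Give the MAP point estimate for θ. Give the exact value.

The Uniform(0, θ) likelihood is θ^(−n) for θ ≥ max(xᵢ), zero otherwise. Here max(xᵢ) = 7.24.
Posterior ∝ θ^(−2) · θ^(−5) = θ^(−7) on θ ≥ max(1.2, 7.24) = 7.24.
This density is strictly decreasing in θ, so the posterior mode lies at the lower boundary of the support.

θ̂_MAP = 7.24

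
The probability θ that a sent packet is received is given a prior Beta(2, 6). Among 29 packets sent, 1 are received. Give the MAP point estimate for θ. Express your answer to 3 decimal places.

Prior: Beta(2, 6).
Data: 1 success in 29 trials. The binomial likelihood contributes θ(1−θ)^28, so the posterior is Beta(2+1, 6+28) = Beta(3, 34).
For Beta(a, b) with a, b > 1 the mode is (a−1)/(a+b−2) = 2/35 ≈ 0.057.

θ̂_MAP = 0.057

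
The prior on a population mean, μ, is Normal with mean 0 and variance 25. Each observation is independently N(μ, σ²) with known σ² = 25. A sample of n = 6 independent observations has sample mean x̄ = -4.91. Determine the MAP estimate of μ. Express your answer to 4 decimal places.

n = 6, x̄ = -4.91.
For a Normal prior and Normal likelihood with known variance, the posterior is Normal; its mode equals its mean, the precision-weighted average.
Prior precision 1/σ₀² = 1/25 = 0.04; data precision n/σ² = 6/25 = 0.24.
μ̂ = (0.04·0 + 0.24·(-4.91)) / (0.04 + 0.24) = (-1.1784)/0.28 = -1473/350 ≈ -4.2086.

μ̂_MAP = -4.2086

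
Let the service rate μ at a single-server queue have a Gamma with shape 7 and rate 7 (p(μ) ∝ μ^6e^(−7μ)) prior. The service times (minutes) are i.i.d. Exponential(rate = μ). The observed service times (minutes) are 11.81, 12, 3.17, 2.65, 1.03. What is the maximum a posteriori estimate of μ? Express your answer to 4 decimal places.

The Exponential(rate=μ) likelihood is ∝ μ^n e^(−μΣtᵢ). Here n = 5 and Σtᵢ = 11.81 + 12 + 3.17 + 2.65 + 1.03 = 30.66.
Posterior ∝ μ^6e^(−7μ) · μ^5e^(−30.66μ) = μ^11e^(−37.66μ), i.e. Gamma(12, 37.66).
Mode = (a−1)/b = 11/37.66 ≈ 0.2921.

μ̂_MAP = 0.2921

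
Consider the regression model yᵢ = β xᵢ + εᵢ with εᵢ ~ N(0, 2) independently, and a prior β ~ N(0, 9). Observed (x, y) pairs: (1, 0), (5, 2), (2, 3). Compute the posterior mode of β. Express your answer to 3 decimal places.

β̂_MAP = 0.529

log p(β | y) = −Σ(yᵢ − βxᵢ)²/(2·2) − β²/(2·9) + const.
Setting the derivative to zero: Σxᵢ(yᵢ − βxᵢ)/2 − β/9 = 0, so β = Σxᵢyᵢ / (Σxᵢ² + σ²/τ²).
Σxᵢyᵢ = 1·0 + 5·2 + 2·3 = 16; Σxᵢ² = 30; σ²/τ² = 2/9.
β̂_MAP = 16 / (30 + 2/9) = 16/(272/9) = 9/17 ≈ 0.529.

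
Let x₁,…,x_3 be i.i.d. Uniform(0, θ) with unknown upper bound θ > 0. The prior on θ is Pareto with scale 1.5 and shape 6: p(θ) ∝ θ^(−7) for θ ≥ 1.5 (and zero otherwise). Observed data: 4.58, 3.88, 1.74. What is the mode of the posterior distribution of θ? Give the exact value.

θ̂_MAP = 4.58

The Uniform(0, θ) likelihood is θ^(−n) for θ ≥ max(xᵢ), zero otherwise. Here max(xᵢ) = 4.58.
Posterior ∝ θ^(−7) · θ^(−3) = θ^(−10) on θ ≥ max(1.5, 4.58) = 4.58.
This density is strictly decreasing in θ, so the posterior mode lies at the lower boundary of the support.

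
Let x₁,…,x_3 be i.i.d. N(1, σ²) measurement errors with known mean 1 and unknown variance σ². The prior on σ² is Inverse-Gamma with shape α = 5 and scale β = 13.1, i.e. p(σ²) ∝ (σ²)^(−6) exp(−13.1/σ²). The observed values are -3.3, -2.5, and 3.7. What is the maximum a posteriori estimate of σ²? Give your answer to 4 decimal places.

Sum of squared deviations about the known mean: SS = (-3.3−1)² + (-2.5−1)² + (3.7−1)² = 38.03.
The Normal likelihood contributes (σ²)^(−n/2) exp(−SS/(2σ²)), so the posterior is Inverse-Gamma(α + n/2, β + SS/2) = Inverse-Gamma(6.5, 32.115).
The mode of Inverse-Gamma(a, b) is b/(a+1) = 32.115/7.5 ≈ 4.2820.

σ̂²_MAP = 4.2820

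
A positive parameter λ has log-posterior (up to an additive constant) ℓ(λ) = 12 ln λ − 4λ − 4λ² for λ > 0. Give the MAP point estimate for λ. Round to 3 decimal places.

λ̂_MAP = 1.000

ℓ'(λ) = 12/λ − 4 − 8λ. Setting this to zero and multiplying by λ: 8λ² + 4λ − 12 = 0.
λ = (−4 + √(4² + 4·8·12)) / (2·8) = (−4 + √400) / 16 = (−4 + 20)/16 = 1.
ℓ''(λ) = −12/λ² − 8 < 0, confirming a maximum.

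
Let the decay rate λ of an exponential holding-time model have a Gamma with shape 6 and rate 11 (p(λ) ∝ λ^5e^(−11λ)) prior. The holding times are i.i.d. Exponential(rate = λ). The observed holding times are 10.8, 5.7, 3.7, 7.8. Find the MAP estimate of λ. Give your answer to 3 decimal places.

The Exponential(rate=λ) likelihood is ∝ λ^n e^(−λΣtᵢ). Here n = 4 and Σtᵢ = 10.8 + 5.7 + 3.7 + 7.8 = 28.
Posterior ∝ λ^5e^(−11λ) · λ^4e^(−28λ) = λ^9e^(−39λ), i.e. Gamma(10, 39).
Mode = (a−1)/b = 9/39 ≈ 0.231.

λ̂_MAP = 0.231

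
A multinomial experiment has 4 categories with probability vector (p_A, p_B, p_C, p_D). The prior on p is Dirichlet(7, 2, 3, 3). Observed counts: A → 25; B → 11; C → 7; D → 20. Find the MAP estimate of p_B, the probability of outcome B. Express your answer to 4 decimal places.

The posterior is Dirichlet(αᵢ + nᵢ) = Dirichlet(32, 13, 10, 23).
For a Dirichlet(a₁,…,a_K) with all aᵢ > 1, the mode has j-th component (aⱼ − 1)/(Σaᵢ − K).
Here Σaᵢ = 78 and K = 4, so p_B = (13 − 1)/(78 − 4) = 12/74 ≈ 0.1622.

MAP estimate of p_B = 0.1622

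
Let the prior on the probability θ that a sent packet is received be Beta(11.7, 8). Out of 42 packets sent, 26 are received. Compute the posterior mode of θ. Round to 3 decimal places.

θ̂_MAP = 0.615

Prior: Beta(11.7, 8).
Data: 26 successes in 42 trials. The binomial likelihood contributes θ^26(1−θ)^16, so the posterior is Beta(11.7+26, 8+16) = Beta(37.7, 24).
For Beta(a, b) with a, b > 1 the mode is (a−1)/(a+b−2) = 36.7/59.7 ≈ 0.615.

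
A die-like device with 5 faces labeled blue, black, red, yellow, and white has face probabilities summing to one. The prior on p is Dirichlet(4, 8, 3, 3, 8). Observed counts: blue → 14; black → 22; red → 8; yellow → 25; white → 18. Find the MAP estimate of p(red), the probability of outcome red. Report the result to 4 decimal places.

MAP estimate of p(red) = 0.0926

The posterior is Dirichlet(αᵢ + nᵢ) = Dirichlet(18, 30, 11, 28, 26).
For a Dirichlet(a₁,…,a_K) with all aᵢ > 1, the mode has j-th component (aⱼ − 1)/(Σaᵢ − K).
Here Σaᵢ = 113 and K = 5, so p(red) = (11 − 1)/(113 − 5) = 10/108 ≈ 0.0926.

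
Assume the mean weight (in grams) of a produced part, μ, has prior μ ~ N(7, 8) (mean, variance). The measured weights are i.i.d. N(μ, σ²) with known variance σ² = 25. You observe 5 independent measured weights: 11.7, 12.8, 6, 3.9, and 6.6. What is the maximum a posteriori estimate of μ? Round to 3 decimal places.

n = 5; x̄ = (11.7 + 12.8 + 6 + 3.9 + 6.6)/5 = 41/5 = 8.2.
For a Normal prior and Normal likelihood with known variance, the posterior is Normal; its mode equals its mean, the precision-weighted average.
Prior precision 1/σ₀² = 1/8 = 0.125; data precision n/σ² = 5/25 = 0.2.
μ̂ = (0.125·7 + 0.2·8.2) / (0.125 + 0.2) = 2.515/0.325 = 503/65 ≈ 7.738.

μ̂_MAP = 7.738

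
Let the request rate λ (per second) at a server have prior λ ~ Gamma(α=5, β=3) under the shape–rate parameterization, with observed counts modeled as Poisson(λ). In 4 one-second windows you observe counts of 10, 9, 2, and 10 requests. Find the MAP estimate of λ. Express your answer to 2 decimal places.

λ̂_MAP = 5.00

Σxᵢ = 10+9+2+10 = 31, with n = 4.
Posterior ∝ λ^4e^(−3λ) · λ^31e^(−4λ) = λ^35e^(−7λ), i.e. Gamma(shape=36, rate=7).
The mode of a Gamma(a, b) with a ≥ 1 (shape–rate) is (a−1)/b = 35/7 ≈ 5.00.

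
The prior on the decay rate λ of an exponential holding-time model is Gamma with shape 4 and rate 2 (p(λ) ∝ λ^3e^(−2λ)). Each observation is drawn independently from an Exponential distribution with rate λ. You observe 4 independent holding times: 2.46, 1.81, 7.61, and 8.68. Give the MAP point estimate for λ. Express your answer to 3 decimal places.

The Exponential(rate=λ) likelihood is ∝ λ^n e^(−λΣtᵢ). Here n = 4 and Σtᵢ = 2.46 + 1.81 + 7.61 + 8.68 = 20.56.
Posterior ∝ λ^3e^(−2λ) · λ^4e^(−20.56λ) = λ^7e^(−22.56λ), i.e. Gamma(8, 22.56).
Mode = (a−1)/b = 7/22.56 ≈ 0.310.

λ̂_MAP = 0.310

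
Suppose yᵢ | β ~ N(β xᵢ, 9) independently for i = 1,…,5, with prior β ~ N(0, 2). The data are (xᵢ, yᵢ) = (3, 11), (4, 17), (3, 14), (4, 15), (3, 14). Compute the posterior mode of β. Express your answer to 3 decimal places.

β̂_MAP = 3.858

log p(β | y) = −Σ(yᵢ − βxᵢ)²/(2·9) − β²/(2·2) + const.
Setting the derivative to zero: Σxᵢ(yᵢ − βxᵢ)/9 − β/2 = 0, so β = Σxᵢyᵢ / (Σxᵢ² + σ²/τ²).
Σxᵢyᵢ = 3·11 + 4·17 + 3·14 + 4·15 + 3·14 = 245; Σxᵢ² = 59; σ²/τ² = 4.5.
β̂_MAP = 245 / (59 + 4.5) = 245/63.5 ≈ 3.858.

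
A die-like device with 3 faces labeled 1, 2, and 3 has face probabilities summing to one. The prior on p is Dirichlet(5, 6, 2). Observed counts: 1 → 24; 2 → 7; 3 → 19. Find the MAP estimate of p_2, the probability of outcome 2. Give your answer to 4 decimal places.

MAP estimate: 0.2000

The posterior is Dirichlet(αᵢ + nᵢ) = Dirichlet(29, 13, 21).
For a Dirichlet(a₁,…,a_K) with all aᵢ > 1, the mode has j-th component (aⱼ − 1)/(Σaᵢ − K).
Here Σaᵢ = 63 and K = 3, so p_2 = (13 − 1)/(63 − 3) = 12/60 ≈ 0.2000.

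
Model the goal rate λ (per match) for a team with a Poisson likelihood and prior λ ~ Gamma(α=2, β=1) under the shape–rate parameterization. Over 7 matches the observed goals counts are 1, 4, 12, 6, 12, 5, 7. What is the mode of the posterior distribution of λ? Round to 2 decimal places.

Σxᵢ = 1+4+12+6+12+5+7 = 47, with n = 7.
Posterior ∝ λe^(−1λ) · λ^47e^(−7λ) = λ^48e^(−8λ), i.e. Gamma(shape=49, rate=8).
The mode of a Gamma(a, b) with a ≥ 1 (shape–rate) is (a−1)/b = 48/8 ≈ 6.00.

λ̂_MAP = 6.00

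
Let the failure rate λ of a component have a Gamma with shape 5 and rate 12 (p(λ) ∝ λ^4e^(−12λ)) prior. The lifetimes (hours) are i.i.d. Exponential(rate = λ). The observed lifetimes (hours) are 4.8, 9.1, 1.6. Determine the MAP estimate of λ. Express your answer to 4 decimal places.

The Exponential(rate=λ) likelihood is ∝ λ^n e^(−λΣtᵢ). Here n = 3 and Σtᵢ = 4.8 + 9.1 + 1.6 = 15.5.
Posterior ∝ λ^4e^(−12λ) · λ^3e^(−15.5λ) = λ^7e^(−27.5λ), i.e. Gamma(8, 27.5).
Mode = (a−1)/b = 7/27.5 ≈ 0.2545.

λ̂_MAP = 0.2545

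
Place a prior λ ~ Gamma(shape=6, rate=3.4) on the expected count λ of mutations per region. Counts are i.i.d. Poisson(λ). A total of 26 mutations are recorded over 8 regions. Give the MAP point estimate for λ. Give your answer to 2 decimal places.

Σxᵢ = 26, n = 8.
Posterior ∝ λ^5e^(−3.4λ) · λ^26e^(−8λ) = λ^31e^(−11.4λ), i.e. Gamma(shape=32, rate=11.4).
The mode of a Gamma(a, b) with a ≥ 1 (shape–rate) is (a−1)/b = 31/11.4 ≈ 2.72.

λ̂_MAP = 2.72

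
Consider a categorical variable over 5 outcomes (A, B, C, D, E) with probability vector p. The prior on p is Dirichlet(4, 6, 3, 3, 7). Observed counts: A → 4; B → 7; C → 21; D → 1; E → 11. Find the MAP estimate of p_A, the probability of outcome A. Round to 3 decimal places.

The posterior is Dirichlet(αᵢ + nᵢ) = Dirichlet(8, 13, 24, 4, 18).
For a Dirichlet(a₁,…,a_K) with all aᵢ > 1, the mode has j-th component (aⱼ − 1)/(Σaᵢ − K).
Here Σaᵢ = 67 and K = 5, so p_A = (8 − 1)/(67 − 5) = 7/62 ≈ 0.113.

MAP estimate of p_A = 0.113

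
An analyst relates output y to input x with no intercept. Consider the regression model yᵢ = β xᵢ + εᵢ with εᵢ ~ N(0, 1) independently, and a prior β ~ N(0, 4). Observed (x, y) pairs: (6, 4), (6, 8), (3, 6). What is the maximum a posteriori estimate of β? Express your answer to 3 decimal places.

β̂_MAP = 1.108

log p(β | y) = −Σ(yᵢ − βxᵢ)²/(2·1) − β²/(2·4) + const.
Setting the derivative to zero: Σxᵢ(yᵢ − βxᵢ)/1 − β/4 = 0, so β = Σxᵢyᵢ / (Σxᵢ² + σ²/τ²).
Σxᵢyᵢ = 6·4 + 6·8 + 3·6 = 90; Σxᵢ² = 81; σ²/τ² = 0.25.
β̂_MAP = 90 / (81 + 0.25) = 90/81.25 ≈ 1.108.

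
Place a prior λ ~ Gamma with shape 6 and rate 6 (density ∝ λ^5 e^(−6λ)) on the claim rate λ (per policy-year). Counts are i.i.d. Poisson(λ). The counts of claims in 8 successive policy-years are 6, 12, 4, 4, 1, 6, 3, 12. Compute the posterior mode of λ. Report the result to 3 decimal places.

λ̂_MAP = 3.786

Σxᵢ = 6+12+4+4+1+6+3+12 = 48, with n = 8.
Posterior ∝ λ^5e^(−6λ) · λ^48e^(−8λ) = λ^53e^(−14λ), i.e. Gamma(shape=54, rate=14).
The mode of a Gamma(a, b) with a ≥ 1 (shape–rate) is (a−1)/b = 53/14 ≈ 3.786.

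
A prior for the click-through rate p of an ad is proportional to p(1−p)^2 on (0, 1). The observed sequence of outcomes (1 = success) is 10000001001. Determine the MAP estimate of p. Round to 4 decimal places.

p̂_MAP = 0.2857

The prior density ∝ p(1−p)^2 is the kernel of Beta(2, 3).
Data: 3 successes in 11 trials (from the sequence). The binomial likelihood contributes p^3(1−p)^8, so the posterior is Beta(2+3, 3+8) = Beta(5, 11).
For Beta(a, b) with a, b > 1 the mode is (a−1)/(a+b−2) = 4/14 ≈ 0.2857.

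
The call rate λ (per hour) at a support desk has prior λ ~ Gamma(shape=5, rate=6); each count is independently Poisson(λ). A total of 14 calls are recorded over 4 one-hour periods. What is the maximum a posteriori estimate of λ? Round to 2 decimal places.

λ̂_MAP = 1.80

Σxᵢ = 14, n = 4.
Posterior ∝ λ^4e^(−6λ) · λ^14e^(−4λ) = λ^18e^(−10λ), i.e. Gamma(shape=19, rate=10).
The mode of a Gamma(a, b) with a ≥ 1 (shape–rate) is (a−1)/b = 18/10 ≈ 1.80.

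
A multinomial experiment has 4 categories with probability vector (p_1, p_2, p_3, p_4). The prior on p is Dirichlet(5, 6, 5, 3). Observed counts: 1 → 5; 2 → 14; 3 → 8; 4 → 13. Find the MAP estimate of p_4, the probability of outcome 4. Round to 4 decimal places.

MAP estimate: 0.2727

The posterior is Dirichlet(αᵢ + nᵢ) = Dirichlet(10, 20, 13, 16).
For a Dirichlet(a₁,…,a_K) with all aᵢ > 1, the mode has j-th component (aⱼ − 1)/(Σaᵢ − K).
Here Σaᵢ = 59 and K = 4, so p_4 = (16 − 1)/(59 − 4) = 15/55 ≈ 0.2727.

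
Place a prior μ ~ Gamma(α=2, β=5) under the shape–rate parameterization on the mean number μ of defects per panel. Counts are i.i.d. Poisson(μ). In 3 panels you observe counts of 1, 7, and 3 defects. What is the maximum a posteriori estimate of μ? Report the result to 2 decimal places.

μ̂_MAP = 1.50

Σxᵢ = 1+7+3 = 11, with n = 3.
Posterior ∝ μe^(−5μ) · μ^11e^(−3μ) = μ^12e^(−8μ), i.e. Gamma(shape=13, rate=8).
The mode of a Gamma(a, b) with a ≥ 1 (shape–rate) is (a−1)/b = 12/8 ≈ 1.50.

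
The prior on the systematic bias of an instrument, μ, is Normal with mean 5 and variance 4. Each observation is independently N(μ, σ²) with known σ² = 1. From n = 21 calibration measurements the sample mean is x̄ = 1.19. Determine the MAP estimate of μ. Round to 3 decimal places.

μ̂_MAP = 1.235

n = 21, x̄ = 1.19.
For a Normal prior and Normal likelihood with known variance, the posterior is Normal; its mode equals its mean, the precision-weighted average.
Prior precision 1/σ₀² = 1/4 = 0.25; data precision n/σ² = 21/1 = 21.
μ̂ = (0.25·5 + 21·1.19) / (0.25 + 21) = 26.24/21.25 = 2624/2125 ≈ 1.235.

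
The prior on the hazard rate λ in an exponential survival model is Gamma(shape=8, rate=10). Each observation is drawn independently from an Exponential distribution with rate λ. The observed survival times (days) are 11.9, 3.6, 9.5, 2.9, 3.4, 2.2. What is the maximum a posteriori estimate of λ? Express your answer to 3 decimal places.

The Exponential(rate=λ) likelihood is ∝ λ^n e^(−λΣtᵢ). Here n = 6 and Σtᵢ = 11.9 + 3.6 + 9.5 + 2.9 + 3.4 + 2.2 = 33.5.
Posterior ∝ λ^7e^(−10λ) · λ^6e^(−33.5λ) = λ^13e^(−43.5λ), i.e. Gamma(14, 43.5).
Mode = (a−1)/b = 13/43.5 ≈ 0.299.

λ̂_MAP = 0.299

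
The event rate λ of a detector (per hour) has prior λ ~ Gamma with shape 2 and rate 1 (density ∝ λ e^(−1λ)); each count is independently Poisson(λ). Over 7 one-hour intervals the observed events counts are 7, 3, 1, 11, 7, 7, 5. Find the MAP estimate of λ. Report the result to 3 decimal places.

Σxᵢ = 7+3+1+11+7+7+5 = 41, with n = 7.
Posterior ∝ λe^(−1λ) · λ^41e^(−7λ) = λ^42e^(−8λ), i.e. Gamma(shape=43, rate=8).
The mode of a Gamma(a, b) with a ≥ 1 (shape–rate) is (a−1)/b = 42/8 ≈ 5.250.

λ̂_MAP = 5.250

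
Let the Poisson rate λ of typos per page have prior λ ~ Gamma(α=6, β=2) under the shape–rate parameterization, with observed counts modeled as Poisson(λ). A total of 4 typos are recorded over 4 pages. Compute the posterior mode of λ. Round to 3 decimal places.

λ̂_MAP = 1.500

Σxᵢ = 4, n = 4.
Posterior ∝ λ^5e^(−2λ) · λ^4e^(−4λ) = λ^9e^(−6λ), i.e. Gamma(shape=10, rate=6).
The mode of a Gamma(a, b) with a ≥ 1 (shape–rate) is (a−1)/b = 9/6 ≈ 1.500.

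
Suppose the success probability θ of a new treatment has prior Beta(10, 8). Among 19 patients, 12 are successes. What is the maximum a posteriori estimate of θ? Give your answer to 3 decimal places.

Prior: Beta(10, 8).
Data: 12 successes in 19 trials. The binomial likelihood contributes θ^12(1−θ)^7, so the posterior is Beta(10+12, 8+7) = Beta(22, 15).
For Beta(a, b) with a, b > 1 the mode is (a−1)/(a+b−2) = 21/35 ≈ 0.600.

θ̂_MAP = 0.600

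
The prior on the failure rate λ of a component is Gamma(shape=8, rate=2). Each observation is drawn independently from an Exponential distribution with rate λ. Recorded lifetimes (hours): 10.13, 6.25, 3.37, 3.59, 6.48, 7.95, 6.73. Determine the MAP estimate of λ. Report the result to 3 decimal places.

The Exponential(rate=λ) likelihood is ∝ λ^n e^(−λΣtᵢ). Here n = 7 and Σtᵢ = 10.13 + 6.25 + 3.37 + 3.59 + 6.48 + 7.95 + 6.73 = 44.50.
Posterior ∝ λ^7e^(−2λ) · λ^7e^(−44.50λ) = λ^14e^(−46.50λ), i.e. Gamma(15, 46.50).
Mode = (a−1)/b = 14/46.50 ≈ 0.301.

λ̂_MAP = 0.301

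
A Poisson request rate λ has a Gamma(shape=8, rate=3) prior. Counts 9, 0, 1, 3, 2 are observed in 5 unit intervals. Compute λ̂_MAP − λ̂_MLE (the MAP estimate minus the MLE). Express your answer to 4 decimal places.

Σxᵢ = 15. Posterior is Gamma(23, 8); MAP = (23−1)/8 = 22/8 ≈ 2.75000.
MLE = x̄ = 15/5 ≈ 3.00000.
Difference = 22/8 − 15/5 = -1/4 ≈ -0.2500.

MAP − MLE = -0.2500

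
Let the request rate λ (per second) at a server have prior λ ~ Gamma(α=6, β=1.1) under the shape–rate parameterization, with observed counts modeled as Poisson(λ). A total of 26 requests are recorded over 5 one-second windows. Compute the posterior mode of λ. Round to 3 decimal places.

Σxᵢ = 26, n = 5.
Posterior ∝ λ^5e^(−1.1λ) · λ^26e^(−5λ) = λ^31e^(−6.1λ), i.e. Gamma(shape=32, rate=6.1).
The mode of a Gamma(a, b) with a ≥ 1 (shape–rate) is (a−1)/b = 31/6.1 ≈ 5.082.

λ̂_MAP = 5.082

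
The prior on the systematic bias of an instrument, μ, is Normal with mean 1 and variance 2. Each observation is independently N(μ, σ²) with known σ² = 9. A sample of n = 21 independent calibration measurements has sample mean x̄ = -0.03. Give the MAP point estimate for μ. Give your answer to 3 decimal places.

μ̂_MAP = 0.152

n = 21, x̄ = -0.03.
For a Normal prior and Normal likelihood with known variance, the posterior is Normal; its mode equals its mean, the precision-weighted average.
Prior precision 1/σ₀² = 1/2 = 0.5; data precision n/σ² = 21/9 = 7/3.
μ̂ = (0.5·1 + (7/3)·(-0.03)) / (0.5 + 7/3) = 0.43/(17/6) = 129/850 ≈ 0.152.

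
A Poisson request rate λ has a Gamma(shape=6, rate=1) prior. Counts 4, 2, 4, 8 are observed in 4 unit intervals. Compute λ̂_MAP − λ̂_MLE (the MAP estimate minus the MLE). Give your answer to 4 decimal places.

Σxᵢ = 18. Posterior is Gamma(24, 5); MAP = (24−1)/5 = 23/5 ≈ 4.60000.
MLE = x̄ = 18/4 ≈ 4.50000.
Difference = 23/5 − 18/4 = 1/10 ≈ 0.1000.

MAP − MLE = 0.1000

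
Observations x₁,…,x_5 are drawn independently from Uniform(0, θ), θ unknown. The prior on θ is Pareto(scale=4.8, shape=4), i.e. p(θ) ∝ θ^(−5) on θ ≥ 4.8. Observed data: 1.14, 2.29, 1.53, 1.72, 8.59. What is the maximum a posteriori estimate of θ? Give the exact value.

θ̂_MAP = 8.59

The Uniform(0, θ) likelihood is θ^(−n) for θ ≥ max(xᵢ), zero otherwise. Here max(xᵢ) = 8.59.
Posterior ∝ θ^(−5) · θ^(−5) = θ^(−10) on θ ≥ max(4.8, 8.59) = 8.59.
This density is strictly decreasing in θ, so the posterior mode lies at the lower boundary of the support.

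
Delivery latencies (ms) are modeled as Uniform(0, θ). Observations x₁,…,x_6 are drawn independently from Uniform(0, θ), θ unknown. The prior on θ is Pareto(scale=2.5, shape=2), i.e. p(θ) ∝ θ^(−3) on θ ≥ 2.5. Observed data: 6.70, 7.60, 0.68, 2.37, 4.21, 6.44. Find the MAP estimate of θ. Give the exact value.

θ̂_MAP = 7.60

The Uniform(0, θ) likelihood is θ^(−n) for θ ≥ max(xᵢ), zero otherwise. Here max(xᵢ) = 7.60.
Posterior ∝ θ^(−3) · θ^(−6) = θ^(−9) on θ ≥ max(2.5, 7.60) = 7.60.
This density is strictly decreasing in θ, so the posterior mode lies at the lower boundary of the support.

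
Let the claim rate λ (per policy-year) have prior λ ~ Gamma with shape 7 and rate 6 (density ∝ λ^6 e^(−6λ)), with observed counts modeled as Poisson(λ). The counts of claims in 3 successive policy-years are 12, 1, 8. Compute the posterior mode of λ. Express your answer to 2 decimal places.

Σxᵢ = 12+1+8 = 21, with n = 3.
Posterior ∝ λ^6e^(−6λ) · λ^21e^(−3λ) = λ^27e^(−9λ), i.e. Gamma(shape=28, rate=9).
The mode of a Gamma(a, b) with a ≥ 1 (shape–rate) is (a−1)/b = 27/9 ≈ 3.00.

λ̂_MAP = 3.00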